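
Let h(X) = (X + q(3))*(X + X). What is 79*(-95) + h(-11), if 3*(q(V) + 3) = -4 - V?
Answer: -21437/3 ≈ -7145.7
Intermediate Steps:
q(V) = -13/3 - V/3 (q(V) = -3 + (-4 - V)/3 = -3 + (-4/3 - V/3) = -13/3 - V/3)
h(X) = 2*X*(-16/3 + X) (h(X) = (X + (-13/3 - ⅓*3))*(X + X) = (X + (-13/3 - 1))*(2*X) = (X - 16/3)*(2*X) = (-16/3 + X)*(2*X) = 2*X*(-16/3 + X))
79*(-95) + h(-11) = 79*(-95) + (⅔)*(-11)*(-16 + 3*(-11)) = -7505 + (⅔)*(-11)*(-16 - 33) = -7505 + (⅔)*(-11)*(-49) = -7505 + 1078/3 = -21437/3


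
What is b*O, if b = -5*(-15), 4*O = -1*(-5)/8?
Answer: 375/32 ≈ 11.719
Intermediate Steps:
O = 5/32 (O = (-1*(-5)/8)/4 = (5*(⅛))/4 = (¼)*(5/8) = 5/32 ≈ 0.15625)
b = 75
b*O = 75*(5/32) = 375/32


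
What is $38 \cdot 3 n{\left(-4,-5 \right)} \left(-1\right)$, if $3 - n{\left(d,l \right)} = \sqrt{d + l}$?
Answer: $-342 + 342 i \approx -342.0 + 342.0 i$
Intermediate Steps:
$n{\left(d,l \right)} = 3 - \sqrt{d + l}$
$38 \cdot 3 n{\left(-4,-5 \right)} \left(-1\right) = 38 \cdot 3 \left(3 - \sqrt{-4 - 5}\right) \left(-1\right) = 38 \cdot 3 \left(3 - \sqrt{-9}\right) \left(-1\right) = 38 \cdot 3 \left(3 - 3 i\right) \left(-1\right) = 38 \left(9 - 9 i\right) \left(-1\right) = 38 \left(-9 + 9 i\right) = -342 + 342 i$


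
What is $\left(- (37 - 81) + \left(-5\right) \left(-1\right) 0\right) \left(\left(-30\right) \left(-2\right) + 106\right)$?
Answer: $7304$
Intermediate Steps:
$\left(- (37 - 81) + \left(-5\right) \left(-1\right) 0\right) \left(\left(-30\right) \left(-2\right) + 106\right) = \left(\left(-1\right) \left(-44\right) + 5 \cdot 0\right) \left(60 + 106\right) = \left(44 + 0\right) 166 = 44 \cdot 166 = 7304$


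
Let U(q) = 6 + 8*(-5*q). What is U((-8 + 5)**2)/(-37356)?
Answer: 59/6226 ≈ 0.0094764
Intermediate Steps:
U(q) = 6 - 40*q
U((-8 + 5)**2)/(-37356) = (6 - 40*(-8 + 5)**2)/(-37356) = (6 - 40*(-3)**2)*(-1/37356) = (6 - 40*9)*(-1/37356) = (6 - 360)*(-1/37356) = -354*(-1/37356) = 59/6226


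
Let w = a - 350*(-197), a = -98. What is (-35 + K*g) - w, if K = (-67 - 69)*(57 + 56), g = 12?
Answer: -253303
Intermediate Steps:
K = -15368 (K = -136*113 = -15368)
w = 68852 (w = -98 - 350*(-197) = -98 + 68950 = 68852)
(-35 + K*g) - w = (-35 - 15368*12) - 1*68852 = (-35 - 184416) - 68852 = -184451 - 68852 = -253303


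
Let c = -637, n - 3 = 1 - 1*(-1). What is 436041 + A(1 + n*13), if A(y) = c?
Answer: 435404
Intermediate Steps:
n = 5 (n = 3 + (1 - 1*(-1)) = 3 + (1 + 1) = 3 + 2 = 5)
A(y) = -637
436041 + A(1 + n*13) = 436041 - 637 = 435404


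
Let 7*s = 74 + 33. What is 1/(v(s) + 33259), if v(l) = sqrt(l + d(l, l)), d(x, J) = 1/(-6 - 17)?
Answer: 5354699/178091931587 - sqrt(395094)/178091931587 ≈ 3.0064e-5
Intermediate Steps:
s = 107/7 (s = (74 + 33)/7 = (1/7)*107 = 107/7 ≈ 15.286)
d(x, J) = -1/23 (d(x, J) = 1/(-23) = -1/23)
v(l) = sqrt(-1/23 + l) (v(l) = sqrt(l - 1/23) = sqrt(-1/23 + l))
1/(v(s) + 33259) = 1/(sqrt(-23 + 529*(107/7))/23 + 33259) = 1/(sqrt(-23 + 56603/7)/23 + 33259) = 1/(sqrt(56442/7)/23 + 33259) = 1/((sqrt(395094)/7)/23 + 33259) = 1/(sqrt(395094)/161 + 33259) = 1/(33259 + sqrt(395094)/161)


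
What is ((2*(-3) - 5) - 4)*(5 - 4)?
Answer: -15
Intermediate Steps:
((2*(-3) - 5) - 4)*(5 - 4) = ((-6 - 5) - 4)*1 = (-11 - 4)*1 = -15*1 = -15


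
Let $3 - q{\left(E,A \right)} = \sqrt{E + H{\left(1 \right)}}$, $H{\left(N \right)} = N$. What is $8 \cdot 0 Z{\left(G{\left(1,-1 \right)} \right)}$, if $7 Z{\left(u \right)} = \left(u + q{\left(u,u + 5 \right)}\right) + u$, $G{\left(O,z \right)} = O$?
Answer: $0$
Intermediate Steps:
$q{\left(E,A \right)} = 3 - \sqrt{1 + E}$ ($q{\left(E,A \right)} = 3 - \sqrt{E + 1} = 3 - \sqrt{1 + E}$)
$Z{\left(u \right)} = \frac{3}{7} - \frac{\sqrt{1 + u}}{7} + \frac{2 u}{7}$ ($Z{\left(u \right)} = \frac{\left(u - \left(-3 + \sqrt{1 + u}\right)\right) + u}{7} = \frac{\left(3 + u - \sqrt{1 + u}\right) + u}{7} = \frac{3 - \sqrt{1 + u} + 2 u}{7} = \frac{3}{7} - \frac{\sqrt{1 + u}}{7} + \frac{2 u}{7}$)
$8 \cdot 0 Z{\left(G{\left(1,-1 \right)} \right)} = 8 \cdot 0 \left(\frac{3}{7} - \frac{\sqrt{1 + 1}}{7} + \frac{2}{7} \cdot 1\right) = 0 \left(\frac{3}{7} - \frac{\sqrt{2}}{7} + \frac{2}{7}\right) = 0 \left(\frac{5}{7} - \frac{\sqrt{2}}{7}\right) = 0$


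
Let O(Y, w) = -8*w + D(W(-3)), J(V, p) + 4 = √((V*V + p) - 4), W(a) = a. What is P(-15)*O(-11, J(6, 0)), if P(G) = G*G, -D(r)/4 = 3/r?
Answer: 8100 - 7200*√2 ≈ -2082.3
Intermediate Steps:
J(V, p) = -4 + √(-4 + p + V²) (J(V, p) = -4 + √((V*V + p) - 4) = -4 + √((V² + p) - 4) = -4 + √((p + V²) - 4) = -4 + √(-4 + p + V²))
D(r) = -12/r
O(Y, w) = 4 - 8*w (O(Y, w) = -8*w - 12/(-3) = -8*w - 12*(-⅓) = -8*w + 4 = 4 - 8*w)
P(G) = G²
P(-15)*O(-11, J(6, 0)) = (-15)²*(4 - 8*(-4 + √(-4 + 0 + 6²))) = 225*(4 - 8*(-4 + √(-4 + 0 + 36))) = 225*(4 - 8*(-4 + √32)) = 225*(4 - 8*(-4 + 4*√2)) = 225*(4 + (32 - 32*√2)) = 225*(36 - 32*√2) = 8100 - 7200*√2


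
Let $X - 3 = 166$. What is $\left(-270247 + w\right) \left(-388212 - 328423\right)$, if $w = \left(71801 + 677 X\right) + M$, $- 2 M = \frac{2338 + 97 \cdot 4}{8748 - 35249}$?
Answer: $\frac{1595915451522950}{26501} \approx 6.0221 \cdot 10^{10}$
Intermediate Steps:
$X = 169$ ($X = 3 + 166 = 169$)
$M = \frac{1363}{26501}$ ($M = - \frac{\left(2338 + 97 \cdot 4\right) \frac{1}{8748 - 35249}}{2} = - \frac{\left(2338 + 388\right) \frac{1}{-26501}}{2} = - \frac{2726 \left(- \frac{1}{26501}\right)}{2} = \left(- \frac{1}{2}\right) \left(- \frac{2726}{26501}\right) = \frac{1363}{26501} \approx 0.051432$)
$w = \frac{4934858577}{26501}$ ($w = \left(71801 + 677 \cdot 169\right) + \frac{1363}{26501} = \left(71801 + 114413\right) + \frac{1363}{26501} = 186214 + \frac{1363}{26501} = \frac{4934858577}{26501} \approx 1.8621 \cdot 10^{5}$)
$\left(-270247 + w\right) \left(-388212 - 328423\right) = \left(-270247 + \frac{4934858577}{26501}\right) \left(-388212 - 328423\right) = \left(- \frac{2226957170}{26501}\right) \left(-716635\right) = \frac{1595915451522950}{26501}$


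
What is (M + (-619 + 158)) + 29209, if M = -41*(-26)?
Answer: 29814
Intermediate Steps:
M = 1066
(M + (-619 + 158)) + 29209 = (1066 + (-619 + 158)) + 29209 = (1066 - 461) + 29209 = 605 + 29209 = 29814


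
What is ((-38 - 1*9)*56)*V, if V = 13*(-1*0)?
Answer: 0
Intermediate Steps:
V = 0 (V = 13*0 = 0)
((-38 - 1*9)*56)*V = ((-38 - 1*9)*56)*0 = ((-38 - 9)*56)*0 = -47*56*0 = -2632*0 = 0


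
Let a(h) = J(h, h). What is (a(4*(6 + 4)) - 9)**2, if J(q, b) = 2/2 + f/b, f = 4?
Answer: 6241/100 ≈ 62.410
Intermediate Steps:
J(q, b) = 1 + 4/b (J(q, b) = 2/2 + 4/b = 2*(1/2) + 4/b = 1 + 4/b)
a(h) = (4 + h)/h
(a(4*(6 + 4)) - 9)**2 = ((4 + 4*(6 + 4))/((4*(6 + 4))) - 9)**2 = ((4 + 4*10)/((4*10)) - 9)**2 = ((4 + 40)/40 - 9)**2 = ((1/40)*44 - 9)**2 = (11/10 - 9)**2 = (-79/10)**2 = 6241/100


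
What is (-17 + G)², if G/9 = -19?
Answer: 35344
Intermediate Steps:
G = -171 (G = 9*(-19) = -171)
(-17 + G)² = (-17 - 171)² = (-188)² = 35344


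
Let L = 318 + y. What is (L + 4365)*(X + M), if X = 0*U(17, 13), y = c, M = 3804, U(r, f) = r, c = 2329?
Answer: 26673648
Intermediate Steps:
y = 2329
L = 2647 (L = 318 + 2329 = 2647)
X = 0 (X = 0*17 = 0)
(L + 4365)*(X + M) = (2647 + 4365)*(0 + 3804) = 7012*3804 = 26673648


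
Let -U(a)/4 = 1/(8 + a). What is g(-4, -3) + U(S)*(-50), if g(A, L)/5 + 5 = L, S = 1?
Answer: -160/9 ≈ -17.778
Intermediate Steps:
g(A, L) = -25 + 5*L
U(a) = -4/(8 + a)
g(-4, -3) + U(S)*(-50) = (-25 + 5*(-3)) - 4/(8 + 1)*(-50) = (-25 - 15) - 4/9*(-50) = -40 - 4*⅑*(-50) = -40 - 4/9*(-50) = -40 + 200/9 = -160/9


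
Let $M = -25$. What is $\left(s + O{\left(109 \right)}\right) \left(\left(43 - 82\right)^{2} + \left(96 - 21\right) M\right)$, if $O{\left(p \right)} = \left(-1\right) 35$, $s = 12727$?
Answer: $-4492968$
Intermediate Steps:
$O{\left(p \right)} = -35$
$\left(s + O{\left(109 \right)}\right) \left(\left(43 - 82\right)^{2} + \left(96 - 21\right) M\right) = \left(12727 - 35\right) \left(\left(43 - 82\right)^{2} + \left(96 - 21\right) \left(-25\right)\right) = 12692 \left(\left(-39\right)^{2} + 75 \left(-25\right)\right) = 12692 \left(1521 - 1875\right) = 12692 \left(-354\right) = -4492968$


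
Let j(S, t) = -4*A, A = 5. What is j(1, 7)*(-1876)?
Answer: 37520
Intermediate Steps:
j(S, t) = -20 (j(S, t) = -4*5 = -20)
j(1, 7)*(-1876) = -20*(-1876) = 37520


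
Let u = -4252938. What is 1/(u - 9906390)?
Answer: -1/14159328 ≈ -7.0625e-8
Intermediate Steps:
1/(u - 9906390) = 1/(-4252938 - 9906390) = 1/(-14159328) = -1/14159328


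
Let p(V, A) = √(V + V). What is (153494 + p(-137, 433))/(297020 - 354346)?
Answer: -76747/28663 - I*√274/57326 ≈ -2.6776 - 0.00028875*I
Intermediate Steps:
p(V, A) = √2*√V (p(V, A) = √(2*V) = √2*√V)
(153494 + p(-137, 433))/(297020 - 354346) = (153494 + √2*√(-137))/(297020 - 354346) = (153494 + √2*(I*√137))/(-57326) = (153494 + I*√274)*(-1/57326) = -76747/28663 - I*√274/57326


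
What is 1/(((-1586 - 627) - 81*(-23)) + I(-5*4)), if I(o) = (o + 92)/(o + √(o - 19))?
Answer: -5965/2107334 + 18*I*√39/13697671 ≈ -0.0028306 + 8.2065e-6*I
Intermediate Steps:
I(o) = (92 + o)/(o + √(-19 + o))
1/(((-1586 - 627) - 81*(-23)) + I(-5*4)) = 1/(((-1586 - 627) - 81*(-23)) + (92 - 5*4)/(-5*4 + √(-19 - 5*4))) = 1/((-2213 + 1863) + (92 - 20)/(-20 + √(-19 - 20))) = 1/(-350 + 72/(-20 + √(-39))) = 1/(-350 + 72/(-20 + I*√39))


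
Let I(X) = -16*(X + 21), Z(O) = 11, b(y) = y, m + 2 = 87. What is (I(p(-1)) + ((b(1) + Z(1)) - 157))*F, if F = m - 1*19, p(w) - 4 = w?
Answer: -34914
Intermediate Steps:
m = 85 (m = -2 + 87 = 85)
p(w) = 4 + w
F = 66 (F = 85 - 1*19 = 85 - 19 = 66)
I(X) = -336 - 16*X (I(X) = -16*(21 + X) = -336 - 16*X)
(I(p(-1)) + ((b(1) + Z(1)) - 157))*F = ((-336 - 16*(4 - 1)) + ((1 + 11) - 157))*66 = ((-336 - 16*3) + (12 - 157))*66 = ((-336 - 48) - 145)*66 = (-384 - 145)*66 = -529*66 = -34914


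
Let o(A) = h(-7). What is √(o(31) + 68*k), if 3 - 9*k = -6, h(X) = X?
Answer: √61 ≈ 7.8102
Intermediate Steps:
o(A) = -7
k = 1 (k = ⅓ - ⅑*(-6) = ⅓ + ⅔ = 1)
√(o(31) + 68*k) = √(-7 + 68*1) = √(-7 + 68) = √61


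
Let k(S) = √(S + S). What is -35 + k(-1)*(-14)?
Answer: -35 - 14*I*√2 ≈ -35.0 - 19.799*I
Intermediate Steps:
k(S) = √2*√S (k(S) = √(2*S) = √2*√S)
-35 + k(-1)*(-14) = -35 + (√2*√(-1))*(-14) = -35 + (√2*I)*(-14) = -35 + (I*√2)*(-14) = -35 - 14*I*√2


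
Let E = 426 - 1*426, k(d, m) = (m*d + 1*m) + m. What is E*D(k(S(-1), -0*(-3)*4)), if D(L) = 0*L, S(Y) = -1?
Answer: 0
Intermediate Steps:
k(d, m) = 2*m + d*m (k(d, m) = (d*m + m) + m = (m + d*m) + m = 2*m + d*m)
D(L) = 0
E = 0 (E = 426 - 426 = 0)
E*D(k(S(-1), -0*(-3)*4)) = 0*0 = 0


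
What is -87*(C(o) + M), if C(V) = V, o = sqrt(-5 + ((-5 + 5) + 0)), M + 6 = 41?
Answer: -3045 - 87*I*sqrt(5) ≈ -3045.0 - 194.54*I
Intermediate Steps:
M = 35 (M = -6 + 41 = 35)
o = I*sqrt(5) (o = sqrt(-5 + (0 + 0)) = sqrt(-5 + 0) = sqrt(-5) = I*sqrt(5) ≈ 2.2361*I)
-87*(C(o) + M) = -87*(I*sqrt(5) + 35) = -87*(35 + I*sqrt(5)) = -3045 - 87*I*sqrt(5)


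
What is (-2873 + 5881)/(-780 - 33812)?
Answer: -2/23 ≈ -0.086957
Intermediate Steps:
(-2873 + 5881)/(-780 - 33812) = 3008/(-34592) = 3008*(-1/34592) = -2/23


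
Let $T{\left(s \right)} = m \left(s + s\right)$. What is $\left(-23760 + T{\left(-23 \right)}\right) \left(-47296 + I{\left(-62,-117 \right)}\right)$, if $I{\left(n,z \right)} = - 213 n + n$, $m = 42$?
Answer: $877433184$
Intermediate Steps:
$T{\left(s \right)} = 84 s$ ($T{\left(s \right)} = 42 \left(s + s\right) = 42 \cdot 2 s = 84 s$)
$I{\left(n,z \right)} = - 212 n$
$\left(-23760 + T{\left(-23 \right)}\right) \left(-47296 + I{\left(-62,-117 \right)}\right) = \left(-23760 + 84 \left(-23\right)\right) \left(-47296 - -13144\right) = \left(-23760 - 1932\right) \left(-47296 + 13144\right) = \left(-25692\right) \left(-34152\right) = 877433184$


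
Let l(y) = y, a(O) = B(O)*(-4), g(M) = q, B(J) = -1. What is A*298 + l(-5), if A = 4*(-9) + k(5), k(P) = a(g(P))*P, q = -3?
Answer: -4773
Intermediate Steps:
g(M) = -3
a(O) = 4 (a(O) = -1*(-4) = 4)
k(P) = 4*P
A = -16 (A = 4*(-9) + 4*5 = -36 + 20 = -16)
A*298 + l(-5) = -16*298 - 5 = -4768 - 5 = -4773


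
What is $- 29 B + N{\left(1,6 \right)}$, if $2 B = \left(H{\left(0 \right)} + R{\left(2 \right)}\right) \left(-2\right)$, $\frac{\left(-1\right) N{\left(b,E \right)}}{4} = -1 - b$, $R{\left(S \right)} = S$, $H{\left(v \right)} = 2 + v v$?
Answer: $124$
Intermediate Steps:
$H{\left(v \right)} = 2 + v^{2}$
$N{\left(b,E \right)} = 4 + 4 b$ ($N{\left(b,E \right)} = - 4 \left(-1 - b\right) = 4 + 4 b$)
$B = -4$ ($B = \frac{\left(\left(2 + 0^{2}\right) + 2\right) \left(-2\right)}{2} = \frac{\left(\left(2 + 0\right) + 2\right) \left(-2\right)}{2} = \frac{\left(2 + 2\right) \left(-2\right)}{2} = \frac{4 \left(-2\right)}{2} = \frac{1}{2} \left(-8\right) = -4$)
$- 29 B + N{\left(1,6 \right)} = \left(-29\right) \left(-4\right) + \left(4 + 4 \cdot 1\right) = 116 + \left(4 + 4\right) = 116 + 8 = 124$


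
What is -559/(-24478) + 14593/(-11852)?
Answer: -175291093/145056628 ≈ -1.2084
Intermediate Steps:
-559/(-24478) + 14593/(-11852) = -559*(-1/24478) + 14593*(-1/11852) = 559/24478 - 14593/11852 = -175291093/145056628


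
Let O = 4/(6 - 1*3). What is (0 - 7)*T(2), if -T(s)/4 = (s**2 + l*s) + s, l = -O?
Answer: 280/3 ≈ 93.333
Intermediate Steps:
O = 4/3 (O = 4/(6 - 3) = 4/3 ≈ 1.3333)
l = -4/3 (l = -1*4/3 = -4/3 ≈ -1.3333)
T(s) = -4*s**2 + 4*s/3 (T(s) = -4*((s**2 - 4*s/3) + s) = -4*(s**2 - s/3) = -4*s**2 + 4*s/3)
(0 - 7)*T(2) = (0 - 7)*((4/3)*2*(1 - 3*2)) = -28*2*(1 - 6)/3 = -28*2*(-5)/3 = -7*(-40/3) = 280/3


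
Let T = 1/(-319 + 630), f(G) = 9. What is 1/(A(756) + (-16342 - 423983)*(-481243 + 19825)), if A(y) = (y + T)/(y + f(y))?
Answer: 237915/48338113862662867 ≈ 4.9219e-12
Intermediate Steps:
T = 1/311 ≈ 0.0032154
A(y) = (1/311 + y)/(9 + y) (A(y) = (y + 1/311)/(y + 9) = (1/311 + y)/(9 + y))
1/(A(756) + (-16342 - 423983)*(-481243 + 19825)) = 1/((1/311 + 756)/(9 + 756) + (-16342 - 423983)*(-481243 + 19825)) = 1/((235117/311)/765 - 440325*(-461418)) = 1/((1/765)*(235117/311) + 203173880850) = 1/(235117/237915 + 203173880850) = 1/(48338113862662867/237915) = 237915/48338113862662867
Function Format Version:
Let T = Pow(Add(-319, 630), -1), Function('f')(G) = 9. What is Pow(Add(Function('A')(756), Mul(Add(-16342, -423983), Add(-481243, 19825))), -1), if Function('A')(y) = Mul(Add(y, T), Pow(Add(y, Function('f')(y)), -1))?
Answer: Rational(237915, 48338113862662867) ≈ 4.9219e-12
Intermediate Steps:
T = Rational(1, 311) (T = Pow(311, -1) = Rational(1, 311) ≈ 0.0032154)
Function('A')(y) = Mul(Pow(Add(9, y), -1), Add(Rational(1, 311), y)) (Function('A')(y) = Mul(Add(y, Rational(1, 311)), Pow(Add(y, 9), -1)) = Mul(Add(Rational(1, 311), y), Pow(Add(9, y), -1)) = Mul(Pow(Add(9, y), -1), Add(Rational(1, 311), y)))
Pow(Add(Function('A')(756), Mul(Add(-16342, -423983), Add(-481243, 19825))), -1) = Pow(Add(Mul(Pow(Add(9, 756), -1), Add(Rational(1, 311), 756)), Mul(Add(-16342, -423983), Add(-481243, 19825))), -1) = Pow(Add(Mul(Pow(765, -1), Rational(235117, 311)), Mul(-440325, -461418)), -1) = Pow(Add(Mul(Rational(1, 765), Rational(235117, 311)), 203173880850), -1) = Pow(Add(Rational(235117, 237915), 203173880850), -1) = Pow(Rational(48338113862662867, 237915), -1) = Rational(237915, 48338113862662867)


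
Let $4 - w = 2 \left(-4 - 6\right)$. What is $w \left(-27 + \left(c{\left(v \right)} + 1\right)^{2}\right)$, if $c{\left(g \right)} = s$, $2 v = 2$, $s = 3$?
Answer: $-264$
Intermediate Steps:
$v = 1$ ($v = \frac{1}{2} \cdot 2 = 1$)
$c{\left(g \right)} = 3$
$w = 24$ ($w = 4 - 2 \left(-4 - 6\right) = 4 - 2 \left(-10\right) = 4 - -20 = 4 + 20 = 24$)
$w \left(-27 + \left(c{\left(v \right)} + 1\right)^{2}\right) = 24 \left(-27 + \left(3 + 1\right)^{2}\right) = 24 \left(-27 + 4^{2}\right) = 24 \left(-27 + 16\right) = 24 \left(-11\right) = -264$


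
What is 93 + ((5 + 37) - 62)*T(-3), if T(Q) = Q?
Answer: 153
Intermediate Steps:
93 + ((5 + 37) - 62)*T(-3) = 93 + ((5 + 37) - 62)*(-3) = 93 + (42 - 62)*(-3) = 93 - 20*(-3) = 93 + 60 = 153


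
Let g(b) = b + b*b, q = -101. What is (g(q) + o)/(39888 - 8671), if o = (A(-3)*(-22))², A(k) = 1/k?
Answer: 91384/280953 ≈ 0.32526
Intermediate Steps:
A(k) = 1/k
g(b) = b + b²
o = 484/9 (o = (-22/(-3))² = (-⅓*(-22))² = (22/3)² = 484/9 ≈ 53.778)
(g(q) + o)/(39888 - 8671) = (-101*(1 - 101) + 484/9)/(39888 - 8671) = (-101*(-100) + 484/9)/31217 = (10100 + 484/9)*(1/31217) = (91384/9)*(1/31217) = 91384/280953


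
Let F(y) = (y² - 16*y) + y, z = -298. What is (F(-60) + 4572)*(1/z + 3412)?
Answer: 4612091400/149 ≈ 3.0954e+7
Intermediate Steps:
F(y) = y² - 15*y
(F(-60) + 4572)*(1/z + 3412) = (-60*(-15 - 60) + 4572)*(1/(-298) + 3412) = (-60*(-75) + 4572)*(-1/298 + 3412) = (4500 + 4572)*(1016775/298) = 9072*(1016775/298) = 4612091400/149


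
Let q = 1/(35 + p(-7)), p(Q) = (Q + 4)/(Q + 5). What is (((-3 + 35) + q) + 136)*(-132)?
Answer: -1619112/73 ≈ -22180.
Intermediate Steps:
p(Q) = (4 + Q)/(5 + Q)
q = 2/73 (q = 1/(35 + (4 - 7)/(5 - 7)) = 1/(35 - 3/(-2)) = 1/(35 - 1/2*(-3)) = 1/(35 + 3/2) = 1/(73/2) = 2/73 ≈ 0.027397)
(((-3 + 35) + q) + 136)*(-132) = (((-3 + 35) + 2/73) + 136)*(-132) = ((32 + 2/73) + 136)*(-132) = (2338/73 + 136)*(-132) = (12266/73)*(-132) = -1619112/73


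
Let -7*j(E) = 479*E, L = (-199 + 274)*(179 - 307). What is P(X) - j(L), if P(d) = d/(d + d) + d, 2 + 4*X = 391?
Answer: -18390863/28 ≈ -6.5682e+5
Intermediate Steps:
X = 389/4 (X = -½ + (¼)*391 = -½ + 391/4 = 389/4 ≈ 97.250)
P(d) = ½ + d (P(d) = d/((2*d)) + d = d*(1/(2*d)) + d = ½ + d)
L = -9600 (L = 75*(-128) = -9600)
j(E) = -479*E/7
P(X) - j(L) = (½ + 389/4) - (-479)*(-9600)/7 = 391/4 - 1*4598400/7 = 391/4 - 4598400/7 = -18390863/28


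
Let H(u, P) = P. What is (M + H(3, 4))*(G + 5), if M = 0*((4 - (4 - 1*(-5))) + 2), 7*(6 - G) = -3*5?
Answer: 368/7 ≈ 52.571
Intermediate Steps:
G = 57/7 (G = 6 - (-3)*5/7 = 6 - ⅐*(-15) = 6 + 15/7 = 57/7 ≈ 8.1429)
M = 0 (M = 0*((4 - (4 + 5)) + 2) = 0*((4 - 1*9) + 2) = 0*((4 - 9) + 2) = 0*(-5 + 2) = 0*(-3) = 0)
(M + H(3, 4))*(G + 5) = (0 + 4)*(57/7 + 5) = 4*(92/7) = 368/7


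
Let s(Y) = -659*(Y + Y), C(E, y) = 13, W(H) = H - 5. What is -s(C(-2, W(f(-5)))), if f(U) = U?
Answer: 17134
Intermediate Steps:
W(H) = -5 + H
s(Y) = -1318*Y
-s(C(-2, W(f(-5)))) = -(-1318)*13 = -1*(-17134) = 17134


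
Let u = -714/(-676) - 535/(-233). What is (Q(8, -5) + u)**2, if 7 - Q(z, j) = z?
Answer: 34320156049/6202192516 ≈ 5.5336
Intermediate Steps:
Q(z, j) = 7 - z
u = 264011/78754 (u = -714*(-1/676) - 535*(-1/233) = 357/338 + 535/233 = 264011/78754 ≈ 3.3523)
(Q(8, -5) + u)**2 = ((7 - 1*8) + 264011/78754)**2 = ((7 - 8) + 264011/78754)**2 = (-1 + 264011/78754)**2 = (185257/78754)**2 = 34320156049/6202192516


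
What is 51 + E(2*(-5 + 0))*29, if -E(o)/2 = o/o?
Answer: -7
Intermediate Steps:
E(o) = -2 (E(o) = -2*o/o = -2*1 = -2)
51 + E(2*(-5 + 0))*29 = 51 - 2*29 = 51 - 58 = -7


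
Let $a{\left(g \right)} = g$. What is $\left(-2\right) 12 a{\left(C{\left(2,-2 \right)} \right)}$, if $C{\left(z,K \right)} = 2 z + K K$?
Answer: $-192$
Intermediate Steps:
$C{\left(z,K \right)} = K^{2} + 2 z$ ($C{\left(z,K \right)} = 2 z + K^{2} = K^{2} + 2 z$)
$\left(-2\right) 12 a{\left(C{\left(2,-2 \right)} \right)} = \left(-2\right) 12 \left(\left(-2\right)^{2} + 2 \cdot 2\right) = - 24 \left(4 + 4\right) = \left(-24\right) 8 = -192$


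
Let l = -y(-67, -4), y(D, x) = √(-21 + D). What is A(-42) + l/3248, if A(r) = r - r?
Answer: -I*√22/1624 ≈ -0.0028882*I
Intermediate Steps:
l = -2*I*√22 (l = -√(-21 - 67) = -√(-88) = -2*I*√22 ≈ -9.3808*I)
A(r) = 0
A(-42) + l/3248 = 0 - 2*I*√22/3248 = 0 - 2*I*√22*(1/3248) = 0 - I*√22/1624 = -I*√22/1624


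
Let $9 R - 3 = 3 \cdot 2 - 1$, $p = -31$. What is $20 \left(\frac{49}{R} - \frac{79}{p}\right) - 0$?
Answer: $\frac{71515}{62} \approx 1153.5$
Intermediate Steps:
$R = \frac{8}{9}$ ($R = \frac{1}{3} + \frac{3 \cdot 2 - 1}{9} = \frac{1}{3} + \frac{6 - 1}{9} = \frac{1}{3} + \frac{1}{9} \cdot 5 = \frac{1}{3} + \frac{5}{9} = \frac{8}{9} \approx 0.88889$)
$20 \left(\frac{49}{R} - \frac{79}{p}\right) - 0 = 20 \left(\frac{49}{\frac{8}{9}} - \frac{79}{-31}\right) - 0 = 20 \left(49 \cdot \frac{9}{8} - - \frac{79}{31}\right) + 0 = 20 \left(\frac{441}{8} + \frac{79}{31}\right) + 0 = 20 \cdot \frac{14303}{248} + 0 = \frac{71515}{62} + 0 = \frac{71515}{62}$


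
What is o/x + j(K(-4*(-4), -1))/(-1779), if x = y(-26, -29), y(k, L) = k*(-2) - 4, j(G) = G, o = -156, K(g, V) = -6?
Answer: -7701/2372 ≈ -3.2466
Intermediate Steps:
y(k, L) = -4 - 2*k (y(k, L) = -2*k - 4 = -4 - 2*k)
x = 48 (x = -4 - 2*(-26) = -4 + 52 = 48)
o/x + j(K(-4*(-4), -1))/(-1779) = -156/48 - 6/(-1779) = -156*1/48 - 6*(-1/1779) = -13/4 + 2/593 = -7701/2372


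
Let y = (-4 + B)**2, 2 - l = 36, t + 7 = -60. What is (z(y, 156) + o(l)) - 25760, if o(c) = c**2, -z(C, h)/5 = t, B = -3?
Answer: -24269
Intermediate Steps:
t = -67 (t = -7 - 60 = -67)
l = -34 (l = 2 - 1*36 = 2 - 36 = -34)
y = 49 (y = (-4 - 3)**2 = (-7)**2 = 49)
z(C, h) = 335 (z(C, h) = -5*(-67) = 335)
(z(y, 156) + o(l)) - 25760 = (335 + (-34)**2) - 25760 = (335 + 1156) - 25760 = 1491 - 25760 = -24269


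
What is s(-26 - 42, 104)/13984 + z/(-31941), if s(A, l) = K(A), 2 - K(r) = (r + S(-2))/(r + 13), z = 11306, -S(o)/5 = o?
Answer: -2173502447/6141615480 ≈ -0.35390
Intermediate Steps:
S(o) = -5*o
K(r) = 2 - (10 + r)/(13 + r) (K(r) = 2 - (r - 5*(-2))/(r + 13) = 2 - (r + 10)/(13 + r) = 2 - (10 + r)/(13 + r))
s(A, l) = (16 + A)/(13 + A)
s(-26 - 42, 104)/13984 + z/(-31941) = ((16 + (-26 - 42))/(13 + (-26 - 42)))/13984 + 11306/(-31941) = ((16 - 68)/(13 - 68))*(1/13984) + 11306*(-1/31941) = (-52/(-55))*(1/13984) - 11306/31941 = -1/55*(-52)*(1/13984) - 11306/31941 = (52/55)*(1/13984) - 11306/31941 = 13/192280 - 11306/31941 = -2173502447/6141615480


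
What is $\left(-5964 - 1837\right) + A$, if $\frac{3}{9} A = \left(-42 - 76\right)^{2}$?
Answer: $33971$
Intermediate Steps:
$A = 41772$ ($A = 3 \left(-42 - 76\right)^{2} = 3 \left(-118\right)^{2} = 3 \cdot 13924 = 41772$)
$\left(-5964 - 1837\right) + A = \left(-5964 - 1837\right) + 41772 = -7801 + 41772 = 33971$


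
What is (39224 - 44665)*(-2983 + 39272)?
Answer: -197448449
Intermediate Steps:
(39224 - 44665)*(-2983 + 39272) = -5441*36289 = -197448449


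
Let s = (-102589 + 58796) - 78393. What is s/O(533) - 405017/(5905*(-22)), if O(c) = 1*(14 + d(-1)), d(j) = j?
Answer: -15867918039/1688830 ≈ -9395.8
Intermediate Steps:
O(c) = 13 (O(c) = 1*(14 - 1) = 1*13 = 13)
s = -122186 (s = -43793 - 78393 = -122186)
s/O(533) - 405017/(5905*(-22)) = -122186/13 - 405017/(5905*(-22)) = -122186*1/13 - 405017/(-129910) = -122186/13 - 405017*(-1/129910) = -122186/13 + 405017/129910 = -15867918039/1688830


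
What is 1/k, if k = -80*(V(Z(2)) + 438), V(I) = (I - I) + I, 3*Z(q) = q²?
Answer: -3/105440 ≈ -2.8452e-5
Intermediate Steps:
Z(q) = q²/3
V(I) = I (V(I) = 0 + I = I)
k = -105440/3 (k = -80*((⅓)*2² + 438) = -80*((⅓)*4 + 438) = -80*(4/3 + 438) = -80*1318/3 = -105440/3 ≈ -35147.)
1/k = 1/(-105440/3) = -3/105440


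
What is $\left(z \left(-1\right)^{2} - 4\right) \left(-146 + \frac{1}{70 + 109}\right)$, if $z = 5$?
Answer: $- \frac{26133}{179} \approx -145.99$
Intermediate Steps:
$\left(z \left(-1\right)^{2} - 4\right) \left(-146 + \frac{1}{70 + 109}\right) = \left(5 \left(-1\right)^{2} - 4\right) \left(-146 + \frac{1}{70 + 109}\right) = \left(5 \cdot 1 - 4\right) \left(-146 + \frac{1}{179}\right) = \left(5 - 4\right) \left(-146 + \frac{1}{179}\right) = 1 \left(- \frac{26133}{179}\right) = - \frac{26133}{179}$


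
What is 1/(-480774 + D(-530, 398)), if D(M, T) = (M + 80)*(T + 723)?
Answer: -1/985224 ≈ -1.0150e-6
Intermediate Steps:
D(M, T) = (80 + M)*(723 + T)
1/(-480774 + D(-530, 398)) = 1/(-480774 + (57840 + 80*398 + 723*(-530) - 530*398)) = 1/(-480774 + (57840 + 31840 - 383190 - 210940)) = 1/(-480774 - 504450) = 1/(-985224) = -1/985224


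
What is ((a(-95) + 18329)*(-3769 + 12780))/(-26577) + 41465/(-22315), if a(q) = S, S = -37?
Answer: -735853176217/118613151 ≈ -6203.8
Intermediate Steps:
a(q) = -37
((a(-95) + 18329)*(-3769 + 12780))/(-26577) + 41465/(-22315) = ((-37 + 18329)*(-3769 + 12780))/(-26577) + 41465/(-22315) = (18292*9011)*(-1/26577) + 41465*(-1/22315) = 164829212*(-1/26577) - 8293/4463 = -164829212/26577 - 8293/4463 = -735853176217/118613151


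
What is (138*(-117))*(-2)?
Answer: 32292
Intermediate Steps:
(138*(-117))*(-2) = -16146*(-2) = 32292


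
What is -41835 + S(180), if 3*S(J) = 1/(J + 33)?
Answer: -26732564/639 ≈ -41835.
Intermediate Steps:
S(J) = 1/(3*(33 + J)) (S(J) = 1/(3*(J + 33)) = 1/(3*(33 + J)))
-41835 + S(180) = -41835 + 1/(3*(33 + 180)) = -41835 + (1/3)/213 = -41835 + (1/3)*(1/213) = -41835 + 1/639 = -26732564/639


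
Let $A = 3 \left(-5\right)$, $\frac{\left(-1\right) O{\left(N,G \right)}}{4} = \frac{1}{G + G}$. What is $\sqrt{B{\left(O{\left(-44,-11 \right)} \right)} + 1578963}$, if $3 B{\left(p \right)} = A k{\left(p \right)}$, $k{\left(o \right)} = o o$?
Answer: $\frac{\sqrt{191054503}}{11} \approx 1256.6$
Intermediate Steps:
$O{\left(N,G \right)} = - \frac{2}{G}$ ($O{\left(N,G \right)} = - \frac{4}{G + G} = - \frac{4}{2 G} = - 4 \frac{1}{2 G} = - \frac{2}{G}$)
$A = -15$
$k{\left(o \right)} = o^{2}$
$B{\left(p \right)} = - 5 p^{2}$ ($B{\left(p \right)} = \frac{\left(-15\right) p^{2}}{3} = - 5 p^{2}$)
$\sqrt{B{\left(O{\left(-44,-11 \right)} \right)} + 1578963} = \sqrt{- 5 \left(- \frac{2}{-11}\right)^{2} + 1578963} = \sqrt{- 5 \left(\left(-2\right) \left(- \frac{1}{11}\right)\right)^{2} + 1578963} = \sqrt{- 5 \left(\frac{2}{11}\right)^{2} + 1578963} = \sqrt{\left(-5\right) \frac{4}{121} + 1578963} = \sqrt{- \frac{20}{121} + 1578963} = \sqrt{\frac{191054503}{121}} = \frac{\sqrt{191054503}}{11}$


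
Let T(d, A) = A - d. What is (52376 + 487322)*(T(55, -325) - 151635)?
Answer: -82042191470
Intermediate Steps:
(52376 + 487322)*(T(55, -325) - 151635) = (52376 + 487322)*((-325 - 1*55) - 151635) = 539698*((-325 - 55) - 151635) = 539698*(-380 - 151635) = 539698*(-152015) = -82042191470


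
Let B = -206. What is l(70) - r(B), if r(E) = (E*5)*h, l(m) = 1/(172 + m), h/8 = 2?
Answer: 3988161/242 ≈ 16480.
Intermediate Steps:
h = 16 (h = 8*2 = 16)
r(E) = 80*E (r(E) = (E*5)*16 = (5*E)*16 = 80*E)
l(70) - r(B) = 1/(172 + 70) - 80*(-206) = 1/242 - 1*(-16480) = 1/242 + 16480 = 3988161/242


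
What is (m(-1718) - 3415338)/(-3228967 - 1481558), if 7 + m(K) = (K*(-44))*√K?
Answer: 683069/942105 - 75592*I*√1718/4710525 ≈ 0.72505 - 0.66515*I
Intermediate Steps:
m(K) = -7 - 44*K^(3/2) (m(K) = -7 + (K*(-44))*√K = -7 + (-44*K)*√K = -7 - 44*K^(3/2))
(m(-1718) - 3415338)/(-3228967 - 1481558) = ((-7 - (-75592)*I*√1718) - 3415338)/(-3228967 - 1481558) = ((-7 - (-75592)*I*√1718) - 3415338)/(-4710525) = ((-7 + 75592*I*√1718) - 3415338)*(-1/4710525) = (-3415345 + 75592*I*√1718)*(-1/4710525) = 683069/942105 - 75592*I*√1718/4710525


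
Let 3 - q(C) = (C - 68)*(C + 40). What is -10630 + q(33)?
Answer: -8072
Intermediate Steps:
q(C) = 3 - (-68 + C)*(40 + C) (q(C) = 3 - (C - 68)*(C + 40) = 3 - (-68 + C)*(40 + C))
-10630 + q(33) = -10630 + (2723 - 1*33² + 28*33) = -10630 + (2723 - 1*1089 + 924) = -10630 + (2723 - 1089 + 924) = -10630 + 2558 = -8072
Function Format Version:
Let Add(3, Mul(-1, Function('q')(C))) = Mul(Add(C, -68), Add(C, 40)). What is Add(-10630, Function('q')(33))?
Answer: -8072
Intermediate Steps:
Function('q')(C) = Add(3, Mul(-1, Add(-68, C), Add(40, C))) (Function('q')(C) = Add(3, Mul(-1, Mul(Add(C, -68), Add(C, 40)))) = Add(3, Mul(-1, Mul(Add(-68, C), Add(40, C)))) = Add(3, Mul(-1, Add(-68, C), Add(40, C))))
Add(-10630, Function('q')(33)) = Add(-10630, Add(2723, Mul(-1, Pow(33, 2)), Mul(28, 33))) = Add(-10630, Add(2723, Mul(-1, 1089), 924)) = Add(-10630, Add(2723, -1089, 924)) = Add(-10630, 2558) = -8072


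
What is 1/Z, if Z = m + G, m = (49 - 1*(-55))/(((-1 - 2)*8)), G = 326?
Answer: 3/965 ≈ 0.0031088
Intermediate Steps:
m = -13/3 (m = (49 + 55)/((-3*8)) = 104/(-24) = 104*(-1/24) = -13/3 ≈ -4.3333)
Z = 965/3 (Z = -13/3 + 326 = 965/3 ≈ 321.67)
1/Z = 1/(965/3) = 3/965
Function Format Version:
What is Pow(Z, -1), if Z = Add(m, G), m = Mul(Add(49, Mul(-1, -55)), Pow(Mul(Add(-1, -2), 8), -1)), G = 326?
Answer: Rational(3, 965) ≈ 0.0031088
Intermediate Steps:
m = Rational(-13, 3) (m = Mul(Add(49, 55), Pow(Mul(-3, 8), -1)) = Mul(104, Pow(-24, -1)) = Mul(104, Rational(-1, 24)) = Rational(-13, 3) ≈ -4.3333)
Z = Rational(965, 3) (Z = Add(Rational(-13, 3), 326) = Rational(965, 3) ≈ 321.67)
Pow(Z, -1) = Pow(Rational(965, 3), -1) = Rational(3, 965)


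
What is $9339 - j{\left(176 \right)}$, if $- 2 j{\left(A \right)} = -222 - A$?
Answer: $9140$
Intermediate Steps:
$j{\left(A \right)} = 111 + \frac{A}{2}$ ($j{\left(A \right)} = - \frac{-222 - A}{2} = 111 + \frac{A}{2}$)
$9339 - j{\left(176 \right)} = 9339 - \left(111 + \frac{1}{2} \cdot 176\right) = 9339 - \left(111 + 88\right) = 9339 - 199 = 9140$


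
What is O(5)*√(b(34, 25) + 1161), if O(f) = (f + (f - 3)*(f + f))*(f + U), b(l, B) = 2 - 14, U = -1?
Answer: 100*√1149 ≈ 3389.7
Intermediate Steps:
b(l, B) = -12
O(f) = (-1 + f)*(f + 2*f*(-3 + f)) (O(f) = (f + (f - 3)*(f + f))*(f - 1) = (f + (-3 + f)*(2*f))*(-1 + f) = (f + 2*f*(-3 + f))*(-1 + f) = (-1 + f)*(f + 2*f*(-3 + f)))
O(5)*√(b(34, 25) + 1161) = (5*(5 - 7*5 + 2*5²))*√(-12 + 1161) = (5*(5 - 35 + 2*25))*√1149 = (5*(5 - 35 + 50))*√1149 = (5*20)*√1149 = 100*√1149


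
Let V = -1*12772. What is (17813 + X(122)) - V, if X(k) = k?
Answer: 30707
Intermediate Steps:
V = -12772
(17813 + X(122)) - V = (17813 + 122) - 1*(-12772) = 17935 + 12772 = 30707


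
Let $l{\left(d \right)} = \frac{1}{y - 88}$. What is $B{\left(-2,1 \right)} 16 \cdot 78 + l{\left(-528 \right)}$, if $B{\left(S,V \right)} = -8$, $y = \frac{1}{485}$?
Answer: $- \frac{426107621}{42679} \approx -9984.0$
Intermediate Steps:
$y = \frac{1}{485} \approx 0.0020619$
$l{\left(d \right)} = - \frac{485}{42679}$ ($l{\left(d \right)} = \frac{1}{\frac{1}{485} - 88} = \frac{1}{- \frac{42679}{485}} = - \frac{485}{42679}$)
$B{\left(-2,1 \right)} 16 \cdot 78 + l{\left(-528 \right)} = \left(-8\right) 16 \cdot 78 - \frac{485}{42679} = \left(-128\right) 78 - \frac{485}{42679} = -9984 - \frac{485}{42679} = - \frac{426107621}{42679}$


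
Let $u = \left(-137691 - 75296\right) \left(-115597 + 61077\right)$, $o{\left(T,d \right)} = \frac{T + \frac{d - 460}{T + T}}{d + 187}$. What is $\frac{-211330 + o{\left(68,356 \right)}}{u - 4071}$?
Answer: $- \frac{650262029}{35730269139013} \approx -1.8199 \cdot 10^{-5}$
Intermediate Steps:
$o{\left(T,d \right)} = \frac{T + \frac{-460 + d}{2 T}}{187 + d}$
$u = 11612051240$ ($u = \left(-212987\right) \left(-54520\right) = 11612051240$)
$\frac{-211330 + o{\left(68,356 \right)}}{u - 4071} = \frac{-211330 + \frac{-230 + 68^{2} + \frac{1}{2} \cdot 356}{68 \left(187 + 356\right)}}{11612051240 - 4071} = \frac{-211330 + \frac{-230 + 4624 + 178}{68 \cdot 543}}{11612047169} = \left(-211330 + \frac{1}{68} \cdot \frac{1}{543} \cdot 4572\right) \frac{1}{11612047169} = \left(-211330 + \frac{381}{3077}\right) \frac{1}{11612047169} = \left(- \frac{650262029}{3077}\right) \frac{1}{11612047169} = - \frac{650262029}{35730269139013}$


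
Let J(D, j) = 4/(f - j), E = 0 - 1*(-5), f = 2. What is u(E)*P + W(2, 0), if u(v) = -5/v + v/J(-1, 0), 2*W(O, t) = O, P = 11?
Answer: 35/2 ≈ 17.500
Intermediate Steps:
E = 5 (E = 0 + 5 = 5)
W(O, t) = O/2
J(D, j) = 4/(2 - j)
u(v) = v/2 - 5/v (u(v) = -5/v + v/((-4/(-2 + 0))) = -5/v + v/((-4/(-2))) = -5/v + v/((-4*(-½))) = -5/v + v/2 = v/2 - 5/v)
u(E)*P + W(2, 0) = ((½)*5 - 5/5)*11 + (½)*2 = (5/2 - 5*⅕)*11 + 1 = (5/2 - 1)*11 + 1 = (3/2)*11 + 1 = 33/2 + 1 = 35/2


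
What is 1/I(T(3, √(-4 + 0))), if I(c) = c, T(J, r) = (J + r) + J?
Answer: 3/20 - I/20 ≈ 0.15 - 0.05*I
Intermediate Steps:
T(J, r) = r + 2*J
1/I(T(3, √(-4 + 0))) = 1/(√(-4 + 0) + 2*3) = 1/(√(-4) + 6) = 1/(2*I + 6) = 1/(6 + 2*I) = (6 - 2*I)/40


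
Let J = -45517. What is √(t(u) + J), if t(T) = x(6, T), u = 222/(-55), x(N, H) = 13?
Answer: 24*I*√79 ≈ 213.32*I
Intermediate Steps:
u = -222/55 (u = 222*(-1/55) = -222/55 ≈ -4.0364)
t(T) = 13
√(t(u) + J) = √(13 - 45517) = √(-45504) = 24*I*√79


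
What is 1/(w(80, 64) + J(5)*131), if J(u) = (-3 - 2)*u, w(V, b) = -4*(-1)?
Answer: -1/3271 ≈ -0.00030572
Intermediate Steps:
w(V, b) = 4
J(u) = -5*u
1/(w(80, 64) + J(5)*131) = 1/(4 - 5*5*131) = 1/(4 - 25*131) = 1/(4 - 3275) = 1/(-3271) = -1/3271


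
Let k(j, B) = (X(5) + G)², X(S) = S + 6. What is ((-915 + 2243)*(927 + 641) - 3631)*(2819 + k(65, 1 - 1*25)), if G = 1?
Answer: 6159108099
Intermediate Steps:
X(S) = 6 + S
k(j, B) = 144 (k(j, B) = ((6 + 5) + 1)² = (11 + 1)² = 12² = 144)
((-915 + 2243)*(927 + 641) - 3631)*(2819 + k(65, 1 - 1*25)) = ((-915 + 2243)*(927 + 641) - 3631)*(2819 + 144) = (1328*1568 - 3631)*2963 = (2082304 - 3631)*2963 = 2078673*2963 = 6159108099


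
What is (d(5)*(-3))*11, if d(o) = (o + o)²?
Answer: -3300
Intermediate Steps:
d(o) = 4*o² (d(o) = (2*o)² = 4*o²)
(d(5)*(-3))*11 = ((4*5²)*(-3))*11 = ((4*25)*(-3))*11 = (100*(-3))*11 = -300*11 = -3300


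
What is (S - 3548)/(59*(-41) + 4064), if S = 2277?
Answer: -1271/1645 ≈ -0.77264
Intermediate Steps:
(S - 3548)/(59*(-41) + 4064) = (2277 - 3548)/(59*(-41) + 4064) = -1271/(-2419 + 4064) = -1271/1645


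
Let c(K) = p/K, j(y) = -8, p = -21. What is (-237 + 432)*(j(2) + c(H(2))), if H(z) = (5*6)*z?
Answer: -6513/4 ≈ -1628.3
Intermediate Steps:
H(z) = 30*z
c(K) = -21/K
(-237 + 432)*(j(2) + c(H(2))) = (-237 + 432)*(-8 - 21/(30*2)) = 195*(-8 - 21/60) = 195*(-8 - 21*1/60) = 195*(-8 - 7/20) = 195*(-167/20) = -6513/4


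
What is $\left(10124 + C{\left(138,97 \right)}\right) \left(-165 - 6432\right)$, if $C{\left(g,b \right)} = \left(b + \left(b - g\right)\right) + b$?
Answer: $-67797369$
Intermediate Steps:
$C{\left(g,b \right)} = - g + 3 b$ ($C{\left(g,b \right)} = \left(- g + 2 b\right) + b = - g + 3 b$)
$\left(10124 + C{\left(138,97 \right)}\right) \left(-165 - 6432\right) = \left(10124 + \left(\left(-1\right) 138 + 3 \cdot 97\right)\right) \left(-165 - 6432\right) = \left(10124 + \left(-138 + 291\right)\right) \left(-165 - 6432\right) = \left(10124 + 153\right) \left(-6597\right) = 10277 \left(-6597\right) = -67797369$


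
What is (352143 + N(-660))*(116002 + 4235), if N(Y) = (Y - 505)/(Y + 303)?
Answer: 5038580221064/119 ≈ 4.2341e+10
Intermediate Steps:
N(Y) = (-505 + Y)/(303 + Y)
(352143 + N(-660))*(116002 + 4235) = (352143 + (-505 - 660)/(303 - 660))*(116002 + 4235) = (352143 - 1165/(-357))*120237 = (352143 - 1/357*(-1165))*120237 = (352143 + 1165/357)*120237 = (125716216/357)*120237 = 5038580221064/119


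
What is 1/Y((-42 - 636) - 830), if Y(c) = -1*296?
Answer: -1/296 ≈ -0.0033784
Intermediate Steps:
Y(c) = -296
1/Y((-42 - 636) - 830) = 1/(-296) = -1/296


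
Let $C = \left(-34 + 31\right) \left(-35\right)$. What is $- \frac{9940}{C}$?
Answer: $- \frac{284}{3} \approx -94.667$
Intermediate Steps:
$C = 105$ ($C = \left(-3\right) \left(-35\right) = 105$)
$- \frac{9940}{C} = - \frac{9940}{105} = \left(-9940\right) \frac{1}{105} = - \frac{284}{3}$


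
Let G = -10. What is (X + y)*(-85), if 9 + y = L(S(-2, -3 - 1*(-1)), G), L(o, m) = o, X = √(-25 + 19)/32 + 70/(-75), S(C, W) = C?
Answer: 3043/3 - 85*I*√6/32 ≈ 1014.3 - 6.5065*I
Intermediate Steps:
X = -14/15 + I*√6/32 (X = √(-6)*(1/32) + 70*(-1/75) = (I*√6)*(1/32) - 14/15 = I*√6/32 - 14/15 = -14/15 + I*√6/32 ≈ -0.93333 + 0.076547*I)
y = -11 (y = -9 - 2 = -11)
(X + y)*(-85) = ((-14/15 + I*√6/32) - 11)*(-85) = (-179/15 + I*√6/32)*(-85) = 3043/3 - 85*I*√6/32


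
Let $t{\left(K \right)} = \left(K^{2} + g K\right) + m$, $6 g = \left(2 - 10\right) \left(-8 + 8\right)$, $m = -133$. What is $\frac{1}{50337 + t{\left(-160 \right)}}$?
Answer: $\frac{1}{75804} \approx 1.3192 \cdot 10^{-5}$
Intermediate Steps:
$g = 0$ ($g = \frac{\left(2 - 10\right) \left(-8 + 8\right)}{6} = \frac{\left(2 - 10\right) 0}{6} = \frac{\left(-8\right) 0}{6} = \frac{1}{6} \cdot 0 = 0$)
$t{\left(K \right)} = -133 + K^{2}$ ($t{\left(K \right)} = \left(K^{2} + 0 K\right) - 133 = \left(K^{2} + 0\right) - 133 = K^{2} - 133 = -133 + K^{2}$)
$\frac{1}{50337 + t{\left(-160 \right)}} = \frac{1}{50337 - \left(133 - \left(-160\right)^{2}\right)} = \frac{1}{50337 + \left(-133 + 25600\right)} = \frac{1}{50337 + 25467} = \frac{1}{75804}$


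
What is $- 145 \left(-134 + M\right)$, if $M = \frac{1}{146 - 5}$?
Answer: $\frac{2739485}{141} \approx 19429.0$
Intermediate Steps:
$M = \frac{1}{141} \approx 0.0070922$
$- 145 \left(-134 + M\right) = - 145 \left(-134 + \frac{1}{141}\right) = \left(-145\right) \left(- \frac{18893}{141}\right) = \frac{2739485}{141}$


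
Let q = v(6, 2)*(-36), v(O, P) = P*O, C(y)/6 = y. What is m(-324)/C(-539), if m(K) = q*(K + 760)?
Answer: 31392/539 ≈ 58.241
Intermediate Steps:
C(y) = 6*y
v(O, P) = O*P
q = -432 (q = (6*2)*(-36) = 12*(-36) = -432)
m(K) = -328320 - 432*K (m(K) = -432*(K + 760) = -432*(760 + K) = -328320 - 432*K)
m(-324)/C(-539) = (-328320 - 432*(-324))/((6*(-539))) = (-328320 + 139968)/(-3234) = -188352*(-1/3234) = 31392/539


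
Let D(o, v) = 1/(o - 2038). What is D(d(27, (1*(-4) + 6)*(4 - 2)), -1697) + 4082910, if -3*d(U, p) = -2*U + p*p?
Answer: 24807761157/6076 ≈ 4.0829e+6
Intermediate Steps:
d(U, p) = -p**2/3 + 2*U/3 (d(U, p) = -(-2*U + p*p)/3 = -(-2*U + p**2)/3 = -(p**2 - 2*U)/3 = -p**2/3 + 2*U/3)
D(o, v) = 1/(-2038 + o)
D(d(27, (1*(-4) + 6)*(4 - 2)), -1697) + 4082910 = 1/(-2038 + (-(4 - 2)**2*(1*(-4) + 6)**2/3 + (2/3)*27)) + 4082910 = 1/(-2038 + (-4*(-4 + 6)**2/3 + 18)) + 4082910 = 1/(-2038 + (-(2*2)**2/3 + 18)) + 4082910 = 1/(-2038 + (-1/3*4**2 + 18)) + 4082910 = 1/(-2038 + (-1/3*16 + 18)) + 4082910 = 1/(-2038 + (-16/3 + 18)) + 4082910 = 1/(-2038 + 38/3) + 4082910 = 1/(-6076/3) + 4082910 = -3/6076 + 4082910 = 24807761157/6076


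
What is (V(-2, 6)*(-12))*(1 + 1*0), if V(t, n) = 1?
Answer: -12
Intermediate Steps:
(V(-2, 6)*(-12))*(1 + 1*0) = (1*(-12))*(1 + 1*0) = -12*(1 + 0) = -12*1 = -12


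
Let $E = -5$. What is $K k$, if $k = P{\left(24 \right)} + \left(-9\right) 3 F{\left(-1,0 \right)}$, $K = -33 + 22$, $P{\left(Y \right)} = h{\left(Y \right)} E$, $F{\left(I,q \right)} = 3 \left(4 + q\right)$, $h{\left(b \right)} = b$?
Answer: $4884$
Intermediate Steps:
$F{\left(I,q \right)} = 12 + 3 q$
$P{\left(Y \right)} = - 5 Y$ ($P{\left(Y \right)} = Y \left(-5\right) = - 5 Y$)
$K = -11$
$k = -444$ ($k = \left(-5\right) 24 + \left(-9\right) 3 \left(12 + 3 \cdot 0\right) = -120 - 27 \left(12 + 0\right) = -120 - 324 = -444$)
$K k = \left(-11\right) \left(-444\right) = 4884$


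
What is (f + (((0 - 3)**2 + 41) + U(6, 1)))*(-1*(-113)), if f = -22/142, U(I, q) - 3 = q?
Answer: 431999/71 ≈ 6084.5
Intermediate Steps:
U(I, q) = 3 + q
f = -11/71 (f = -22*1/142 = -11/71 ≈ -0.15493)
(f + (((0 - 3)**2 + 41) + U(6, 1)))*(-1*(-113)) = (-11/71 + (((0 - 3)**2 + 41) + (3 + 1)))*(-1*(-113)) = (-11/71 + (((-3)**2 + 41) + 4))*113 = (-11/71 + ((9 + 41) + 4))*113 = (-11/71 + (50 + 4))*113 = (-11/71 + 54)*113 = (3823/71)*113 = 431999/71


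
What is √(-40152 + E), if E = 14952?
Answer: 60*I*√7 ≈ 158.75*I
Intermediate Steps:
√(-40152 + E) = √(-40152 + 14952) = √(-25200) = 60*I*√7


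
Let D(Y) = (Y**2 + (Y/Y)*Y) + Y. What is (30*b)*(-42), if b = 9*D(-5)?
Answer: -170100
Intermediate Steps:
D(Y) = Y**2 + 2*Y (D(Y) = (Y**2 + 1*Y) + Y = (Y**2 + Y) + Y = (Y + Y**2) + Y = Y**2 + 2*Y)
b = 135 (b = 9*(-5*(2 - 5)) = 9*(-5*(-3)) = 9*15 = 135)
(30*b)*(-42) = (30*135)*(-42) = 4050*(-42) = -170100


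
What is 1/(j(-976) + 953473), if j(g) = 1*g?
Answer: 1/952497 ≈ 1.0499e-6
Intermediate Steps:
j(g) = g
1/(j(-976) + 953473) = 1/(-976 + 953473) = 1/952497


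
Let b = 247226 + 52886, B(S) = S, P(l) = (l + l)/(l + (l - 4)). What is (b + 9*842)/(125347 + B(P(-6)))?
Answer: 1230760/501391 ≈ 2.4547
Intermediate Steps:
P(l) = 2*l/(-4 + 2*l) (P(l) = (2*l)/(l + (-4 + l)) = (2*l)/(-4 + 2*l) = 2*l/(-4 + 2*l))
b = 300112
(b + 9*842)/(125347 + B(P(-6))) = (300112 + 9*842)/(125347 - 6/(-2 - 6)) = (300112 + 7578)/(125347 - 6/(-8)) = 307690/(125347 - 6*(-⅛)) = 307690/(125347 + ¾) = 307690/(501391/4) = 307690*(4/501391) = 1230760/501391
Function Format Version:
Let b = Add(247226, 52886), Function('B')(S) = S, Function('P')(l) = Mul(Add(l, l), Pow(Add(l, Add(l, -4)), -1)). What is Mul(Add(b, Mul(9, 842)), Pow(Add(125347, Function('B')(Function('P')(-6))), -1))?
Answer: Rational(1230760, 501391) ≈ 2.4547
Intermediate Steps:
Function('P')(l) = Mul(2, l, Pow(Add(-4, Mul(2, l)), -1)) (Function('P')(l) = Mul(Mul(2, l), Pow(Add(l, Add(-4, l)), -1)) = Mul(Mul(2, l), Pow(Add(-4, Mul(2, l)), -1)) = Mul(2, l, Pow(Add(-4, Mul(2, l)), -1)))
b = 300112
Mul(Add(b, Mul(9, 842)), Pow(Add(125347, Function('B')(Function('P')(-6))), -1)) = Mul(Add(300112, Mul(9, 842)), Pow(Add(125347, Mul(-6, Pow(Add(-2, -6), -1))), -1)) = Mul(Add(300112, 7578), Pow(Add(125347, Mul(-6, Pow(-8, -1))), -1)) = Mul(307690, Pow(Add(125347, Mul(-6, Rational(-1, 8))), -1)) = Mul(307690, Pow(Add(125347, Rational(3, 4)), -1)) = Mul(307690, Pow(Rational(501391, 4), -1)) = Mul(307690, Rational(4, 501391)) = Rational(1230760, 501391)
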